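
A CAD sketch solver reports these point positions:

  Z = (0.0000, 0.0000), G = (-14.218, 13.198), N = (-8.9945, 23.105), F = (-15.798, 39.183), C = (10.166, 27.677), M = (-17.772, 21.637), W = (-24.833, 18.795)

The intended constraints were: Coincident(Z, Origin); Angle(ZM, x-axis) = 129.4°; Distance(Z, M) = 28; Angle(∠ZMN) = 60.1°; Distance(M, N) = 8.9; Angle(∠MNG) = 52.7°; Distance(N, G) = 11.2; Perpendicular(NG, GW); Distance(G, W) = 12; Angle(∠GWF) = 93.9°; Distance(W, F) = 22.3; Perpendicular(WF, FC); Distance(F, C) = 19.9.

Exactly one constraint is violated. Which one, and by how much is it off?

Distance(F, C) = 19.9 — off by 8.50.

Z = (0.00, 0.00) ✓; ZM at 129.4° ✓; |ZM| = 28.00 ✓; ∠ZMN = 60.10° ✓; |MN| = 8.899 ✓; ∠MNG = 52.70° ✓; |NG| = 11.20 ✓; ∠(NG, GW) = 90.00° ✓; |GW| = 12.00 ✓; ∠GWF = 93.90° ✓; |WF| = 22.30 ✓; ∠(WF, FC) = 90.00° ✓; |FC| = 28.40 ✗.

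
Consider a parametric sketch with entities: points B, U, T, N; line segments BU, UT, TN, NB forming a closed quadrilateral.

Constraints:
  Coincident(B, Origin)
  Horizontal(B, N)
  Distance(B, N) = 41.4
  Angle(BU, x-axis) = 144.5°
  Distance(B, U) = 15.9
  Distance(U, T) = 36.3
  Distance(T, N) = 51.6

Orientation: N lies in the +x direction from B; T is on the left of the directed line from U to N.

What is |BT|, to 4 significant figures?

39.84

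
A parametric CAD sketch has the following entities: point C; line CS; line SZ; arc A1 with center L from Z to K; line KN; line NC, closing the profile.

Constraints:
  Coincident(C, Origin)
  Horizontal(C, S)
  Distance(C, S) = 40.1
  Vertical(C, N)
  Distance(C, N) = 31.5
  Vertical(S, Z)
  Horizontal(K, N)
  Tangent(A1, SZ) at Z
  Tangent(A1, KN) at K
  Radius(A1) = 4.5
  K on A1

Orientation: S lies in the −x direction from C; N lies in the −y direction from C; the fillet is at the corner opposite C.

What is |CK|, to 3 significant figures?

47.5

The virtual corner opposite C is at (-40.1, -31.5). A1 meets SZ tangentially, so LZ is at right angles to SZ and since A1 is tangent to KN there, LK ⟂ KN, with radius 4.5, so the center L sits 4.5 in from both sides at L = (-35.6, -27.0). That places the tangent points at Z = (-40.1, -27.0) on SZ and K = (-35.6, -31.5) on KN. Then |CK| = |K − C| = 47.5.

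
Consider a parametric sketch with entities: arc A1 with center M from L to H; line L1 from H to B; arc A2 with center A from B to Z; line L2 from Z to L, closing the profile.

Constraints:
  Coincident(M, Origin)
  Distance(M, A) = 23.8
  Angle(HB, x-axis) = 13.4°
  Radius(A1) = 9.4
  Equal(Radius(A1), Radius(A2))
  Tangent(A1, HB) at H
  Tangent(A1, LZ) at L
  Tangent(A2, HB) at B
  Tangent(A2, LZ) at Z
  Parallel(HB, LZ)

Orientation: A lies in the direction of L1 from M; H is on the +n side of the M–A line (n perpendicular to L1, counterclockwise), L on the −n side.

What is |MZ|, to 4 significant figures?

25.59

Tangency of A1 to both parallel lines with radius 9.4 puts H and L at M ± 9.4·n: H = (-2.178, 9.144), L = (2.178, -9.144). Equal radii place B and Z the same way about A: B = A + 9.4·n = (20.97, 14.66), Z = A − 9.4·n = (25.33, -3.628). Then |MZ| = |Z − M| = 25.59.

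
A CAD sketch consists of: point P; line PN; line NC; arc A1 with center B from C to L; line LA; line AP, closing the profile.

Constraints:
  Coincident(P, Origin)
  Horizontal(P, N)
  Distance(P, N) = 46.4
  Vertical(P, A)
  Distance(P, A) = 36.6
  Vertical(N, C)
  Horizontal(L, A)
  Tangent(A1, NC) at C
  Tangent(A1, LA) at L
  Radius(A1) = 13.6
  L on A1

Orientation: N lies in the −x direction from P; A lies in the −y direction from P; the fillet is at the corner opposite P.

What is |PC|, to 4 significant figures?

51.79

The virtual corner opposite P is at (-46.40, -36.60). Tangency of A1 to NC means the radius BC is perpendicular to NC and since A1 is tangent to LA there, BL ⟂ LA, with radius 13.6, so the center B sits 13.6 in from both sides at B = (-32.80, -23.00). That places the tangent points at C = (-46.40, -23.00) on NC and L = (-32.80, -36.60) on LA. Then |PC| = |C − P| = 51.79.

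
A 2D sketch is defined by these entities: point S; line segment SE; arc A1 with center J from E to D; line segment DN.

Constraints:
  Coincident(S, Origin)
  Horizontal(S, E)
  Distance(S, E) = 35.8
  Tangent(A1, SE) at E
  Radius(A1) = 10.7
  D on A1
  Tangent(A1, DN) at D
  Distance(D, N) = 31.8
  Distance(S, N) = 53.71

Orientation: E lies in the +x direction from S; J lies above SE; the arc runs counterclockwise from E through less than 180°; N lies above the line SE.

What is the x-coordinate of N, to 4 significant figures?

30.95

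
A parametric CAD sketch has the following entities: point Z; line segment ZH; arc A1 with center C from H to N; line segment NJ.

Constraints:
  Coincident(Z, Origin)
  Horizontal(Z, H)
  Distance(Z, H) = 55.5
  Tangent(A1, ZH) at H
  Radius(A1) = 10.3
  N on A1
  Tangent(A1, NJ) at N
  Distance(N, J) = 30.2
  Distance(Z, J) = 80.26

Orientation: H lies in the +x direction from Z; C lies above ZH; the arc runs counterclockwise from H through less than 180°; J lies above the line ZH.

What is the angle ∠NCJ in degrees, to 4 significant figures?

71.17°

Checks: |CN| = 10.30 ✓; ∠(CN, NJ) = 90.00° ✓; |NJ| = 30.20 ✓; |ZJ| = 80.26 ✓.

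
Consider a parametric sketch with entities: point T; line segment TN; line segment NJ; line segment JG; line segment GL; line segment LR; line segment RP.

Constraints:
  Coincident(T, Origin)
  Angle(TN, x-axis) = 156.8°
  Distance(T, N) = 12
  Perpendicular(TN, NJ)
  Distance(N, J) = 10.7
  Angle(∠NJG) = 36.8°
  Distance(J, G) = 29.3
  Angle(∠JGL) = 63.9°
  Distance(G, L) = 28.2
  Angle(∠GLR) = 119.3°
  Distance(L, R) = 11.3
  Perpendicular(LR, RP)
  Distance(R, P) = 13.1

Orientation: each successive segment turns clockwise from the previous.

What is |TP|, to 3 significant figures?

19.4

T is at the origin; TN runs at 156.8° with length 12.0, so N = (-11.0, 4.73). TN ⟂ NJ, so NJ runs at 66.8°; with |NJ| = 10.7, J = (-6.81, 14.6). ∠NJG = 36.8° gives JG at -76.4° from the x-axis; with |JG| = 29.3, G = (0.0752, -13.9). ∠JGL = 63.9° gives GL at 168° from the x-axis; with |GL| = 28.2, L = (-27.5, -7.81). ∠GLR = 119.3° gives LR at 107° from the x-axis; with |LR| = 11.3, R = (-30.7, 3.00). LR ⟂ RP, so RP runs at 16.8°; with |RP| = 13.1, P = (-18.2, 6.79). Then |TP| = |P − T| = 19.4.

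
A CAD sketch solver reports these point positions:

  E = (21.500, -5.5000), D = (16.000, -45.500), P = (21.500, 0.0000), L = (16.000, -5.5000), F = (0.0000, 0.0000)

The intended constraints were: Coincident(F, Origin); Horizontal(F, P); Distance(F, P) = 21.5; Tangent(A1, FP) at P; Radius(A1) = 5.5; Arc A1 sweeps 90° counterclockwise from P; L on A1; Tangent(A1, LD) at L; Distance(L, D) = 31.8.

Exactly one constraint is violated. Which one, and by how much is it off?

Distance(L, D) = 31.8 — off by 8.20.

F = (0.00, 0.00) ✓; F.y = 0.00, P.y = 0.00 ✓; |FP| = 21.50 ✓; ∠(EP, PF) = 90.00° ✓; |EP| = 5.500 ✓; bearing(E→L) − bearing(E→P) = 90.00° ✓; |EL| = 5.500 ✓; ∠(EL, LD) = 90.00° ✓; |LD| = 40.00 ✗.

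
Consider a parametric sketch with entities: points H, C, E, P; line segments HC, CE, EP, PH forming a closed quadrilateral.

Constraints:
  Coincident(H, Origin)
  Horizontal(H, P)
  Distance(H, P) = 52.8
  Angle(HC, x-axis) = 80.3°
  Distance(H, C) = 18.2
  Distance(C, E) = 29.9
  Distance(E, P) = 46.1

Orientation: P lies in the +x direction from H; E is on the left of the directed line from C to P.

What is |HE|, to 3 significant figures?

45.4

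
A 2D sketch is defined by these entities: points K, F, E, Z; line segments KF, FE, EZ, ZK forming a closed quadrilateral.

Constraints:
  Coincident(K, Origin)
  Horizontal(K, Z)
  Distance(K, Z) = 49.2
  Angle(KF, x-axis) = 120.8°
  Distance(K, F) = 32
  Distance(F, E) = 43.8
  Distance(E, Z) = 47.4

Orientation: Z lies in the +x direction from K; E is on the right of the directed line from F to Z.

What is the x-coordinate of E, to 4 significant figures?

3.257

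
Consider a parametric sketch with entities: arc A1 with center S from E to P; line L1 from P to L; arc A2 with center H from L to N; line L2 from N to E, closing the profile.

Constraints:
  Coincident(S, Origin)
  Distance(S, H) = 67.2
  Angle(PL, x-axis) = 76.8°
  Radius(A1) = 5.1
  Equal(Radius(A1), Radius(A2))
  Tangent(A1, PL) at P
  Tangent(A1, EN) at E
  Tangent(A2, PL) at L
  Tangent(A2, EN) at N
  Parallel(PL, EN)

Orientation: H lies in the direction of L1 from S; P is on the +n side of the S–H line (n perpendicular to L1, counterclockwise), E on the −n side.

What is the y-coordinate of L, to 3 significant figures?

66.6

The slot axis is L1's direction at 76.8°, so u = (cos 76.8°, sin 76.8°) = (0.228, 0.974) and n = (−sin 76.8°, cos 76.8°) = (-0.974, 0.228). S is at the origin and H lies 67.2 along u from S, so H = 67.2·u = (15.3, 65.4). Tangency of A1 to both parallel lines with radius 5.1 puts P and E at S ± 5.1·n: P = (-4.97, 1.16), E = (4.97, -1.16). Equal radii place L and N the same way about H: L = H + 5.1·n = (10.4, 66.6), N = H − 5.1·n = (20.3, 64.3). So L.y = 66.6.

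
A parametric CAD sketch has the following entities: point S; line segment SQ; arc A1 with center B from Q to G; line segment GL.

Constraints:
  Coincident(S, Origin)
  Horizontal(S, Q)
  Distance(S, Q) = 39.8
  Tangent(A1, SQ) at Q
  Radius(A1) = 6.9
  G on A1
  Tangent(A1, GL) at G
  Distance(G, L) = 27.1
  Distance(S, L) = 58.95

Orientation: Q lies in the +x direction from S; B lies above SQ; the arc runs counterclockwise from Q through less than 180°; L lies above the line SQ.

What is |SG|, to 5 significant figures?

47.125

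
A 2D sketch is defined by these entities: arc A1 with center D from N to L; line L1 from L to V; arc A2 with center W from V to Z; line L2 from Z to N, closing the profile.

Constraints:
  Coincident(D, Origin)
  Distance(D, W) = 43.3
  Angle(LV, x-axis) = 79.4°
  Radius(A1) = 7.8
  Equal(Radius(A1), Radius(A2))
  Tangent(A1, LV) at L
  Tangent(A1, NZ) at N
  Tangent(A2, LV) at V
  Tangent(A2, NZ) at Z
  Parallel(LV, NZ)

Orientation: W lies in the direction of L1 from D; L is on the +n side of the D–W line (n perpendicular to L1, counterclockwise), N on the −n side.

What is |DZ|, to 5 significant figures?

43.997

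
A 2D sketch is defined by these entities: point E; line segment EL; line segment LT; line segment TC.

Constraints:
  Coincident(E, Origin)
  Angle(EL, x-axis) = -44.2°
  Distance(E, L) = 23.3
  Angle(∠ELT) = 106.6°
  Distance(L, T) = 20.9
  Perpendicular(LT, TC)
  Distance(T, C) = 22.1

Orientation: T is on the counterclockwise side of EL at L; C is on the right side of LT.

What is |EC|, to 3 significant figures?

52.3

∠ELT = 106.6°, so LT runs at -44.2° + (180° − 106.6°) = 29.2° from the x-axis; with |LT| = 20.9, T = L + 20.9·(cos 29.2°, sin 29.2°) = (34.9, -6.05). The perpendicularity gives TC at right angles to LT; with |TC| = 22.1 on the right of LT, C = T + 22.1·(0.488, -0.873) = (45.7, -25.3). Then |EC| = |C − E| = 52.3.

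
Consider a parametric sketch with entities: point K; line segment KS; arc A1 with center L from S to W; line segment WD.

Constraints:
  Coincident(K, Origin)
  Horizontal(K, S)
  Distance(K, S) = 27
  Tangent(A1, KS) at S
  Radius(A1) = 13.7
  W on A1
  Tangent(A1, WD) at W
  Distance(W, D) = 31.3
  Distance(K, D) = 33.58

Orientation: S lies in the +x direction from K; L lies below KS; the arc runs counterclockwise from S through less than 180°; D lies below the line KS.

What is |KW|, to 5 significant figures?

16.635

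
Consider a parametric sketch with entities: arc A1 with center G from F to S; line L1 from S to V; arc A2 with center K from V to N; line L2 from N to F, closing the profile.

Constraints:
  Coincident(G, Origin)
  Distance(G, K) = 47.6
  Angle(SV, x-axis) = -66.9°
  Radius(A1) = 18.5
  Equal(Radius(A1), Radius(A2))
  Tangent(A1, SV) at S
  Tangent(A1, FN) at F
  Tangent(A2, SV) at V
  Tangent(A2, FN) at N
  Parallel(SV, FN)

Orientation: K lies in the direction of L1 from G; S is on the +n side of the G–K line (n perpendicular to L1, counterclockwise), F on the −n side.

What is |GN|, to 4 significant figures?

51.07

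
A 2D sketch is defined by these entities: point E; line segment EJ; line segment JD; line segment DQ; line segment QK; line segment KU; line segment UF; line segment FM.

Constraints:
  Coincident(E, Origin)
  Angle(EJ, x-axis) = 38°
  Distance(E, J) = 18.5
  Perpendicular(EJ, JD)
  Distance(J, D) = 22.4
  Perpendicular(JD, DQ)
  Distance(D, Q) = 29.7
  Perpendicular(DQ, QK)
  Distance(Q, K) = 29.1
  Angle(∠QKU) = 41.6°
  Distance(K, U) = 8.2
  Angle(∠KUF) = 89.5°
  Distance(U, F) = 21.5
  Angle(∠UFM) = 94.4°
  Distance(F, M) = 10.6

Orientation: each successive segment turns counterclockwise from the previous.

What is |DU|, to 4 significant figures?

33.40

DQ is perpendicular to QK, so QK runs at -52.00°; with |QK| = 29.1, K = (-4.701, -12.18). ∠QKU = 41.6° gives KU at 86.40° from the x-axis; with |KU| = 8.2, U = (-4.186, -3.991). Then |DU| = |U − D| = 33.40.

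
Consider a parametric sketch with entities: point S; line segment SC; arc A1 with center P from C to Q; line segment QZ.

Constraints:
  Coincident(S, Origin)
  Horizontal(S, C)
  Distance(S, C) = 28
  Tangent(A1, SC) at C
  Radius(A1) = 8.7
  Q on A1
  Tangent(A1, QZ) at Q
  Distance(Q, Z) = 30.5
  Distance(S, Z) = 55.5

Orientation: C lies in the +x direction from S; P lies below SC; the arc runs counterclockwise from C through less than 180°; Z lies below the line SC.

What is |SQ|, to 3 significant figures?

25.6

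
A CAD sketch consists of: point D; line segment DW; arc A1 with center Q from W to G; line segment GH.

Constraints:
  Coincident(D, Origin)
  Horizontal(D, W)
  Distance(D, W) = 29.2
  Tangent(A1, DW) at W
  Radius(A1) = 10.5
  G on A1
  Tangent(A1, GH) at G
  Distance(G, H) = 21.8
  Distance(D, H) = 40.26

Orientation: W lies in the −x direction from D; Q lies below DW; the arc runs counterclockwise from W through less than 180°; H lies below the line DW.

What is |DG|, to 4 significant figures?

40.90

Checks: D.y = 0.00, W.y = 0.00 ✓; |QG| = 10.50 ✓; ∠(QG, GH) = 90.00° ✓; |GH| = 21.80 ✓; |DH| = 40.26 ✓.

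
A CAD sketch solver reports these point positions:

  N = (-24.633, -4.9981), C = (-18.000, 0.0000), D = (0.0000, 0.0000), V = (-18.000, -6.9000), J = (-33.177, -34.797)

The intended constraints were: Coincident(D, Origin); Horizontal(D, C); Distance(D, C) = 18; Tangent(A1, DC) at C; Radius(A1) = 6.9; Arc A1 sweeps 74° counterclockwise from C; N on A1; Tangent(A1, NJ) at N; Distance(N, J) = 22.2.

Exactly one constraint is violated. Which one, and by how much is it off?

Distance(N, J) = 22.2 — off by 8.80.

D = (0.00, 0.00) ✓; D.y = 0.00, C.y = 0.00 ✓; |DC| = 18.00 ✓; ∠(VC, CD) = 90.00° ✓; |VC| = 6.900 ✓; bearing(V→N) − bearing(V→C) = 74.00° ✓; |VN| = 6.900 ✓; ∠(VN, NJ) = 90.00° ✓; |NJ| = 31.00 ✗.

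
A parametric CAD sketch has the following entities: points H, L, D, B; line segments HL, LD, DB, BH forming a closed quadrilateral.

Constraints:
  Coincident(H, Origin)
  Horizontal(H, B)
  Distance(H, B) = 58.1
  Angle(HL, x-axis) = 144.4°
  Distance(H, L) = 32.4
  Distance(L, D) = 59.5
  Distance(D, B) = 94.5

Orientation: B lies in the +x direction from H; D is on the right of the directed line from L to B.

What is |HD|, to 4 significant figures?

48.91

Checks: |HB| = 58.10 ✓; |HL| = 32.40 ✓; |LD| = 59.50 ✓; |DB| = 94.50 ✓.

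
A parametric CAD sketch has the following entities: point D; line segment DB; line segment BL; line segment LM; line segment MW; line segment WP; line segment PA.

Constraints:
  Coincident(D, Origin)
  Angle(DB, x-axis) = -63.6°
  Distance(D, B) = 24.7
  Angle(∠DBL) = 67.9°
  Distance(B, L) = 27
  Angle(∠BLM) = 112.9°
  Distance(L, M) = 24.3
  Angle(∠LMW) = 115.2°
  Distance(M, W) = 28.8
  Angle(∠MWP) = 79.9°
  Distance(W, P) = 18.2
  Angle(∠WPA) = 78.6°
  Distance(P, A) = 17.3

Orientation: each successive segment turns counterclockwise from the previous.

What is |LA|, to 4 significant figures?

22.42

D is at the origin; DB runs at -63.6° with length 24.7, so B = (10.98, -22.12). ∠DBL = 67.9° gives BL at 48.50° from the x-axis; with |BL| = 27.0, L = (28.87, -1.902). ∠BLM = 112.9° gives LM at 115.6° from the x-axis; with |LM| = 24.3, M = (18.37, 20.01). ∠LMW = 115.2° gives MW at -179.6° from the x-axis; with |MW| = 28.8, W = (-10.43, 19.81). ∠MWP = 79.9° gives WP at -79.50° from the x-axis; with |WP| = 18.2, P = (-7.109, 1.916). ∠WPA = 78.6° gives PA at 21.90° from the x-axis; with |PA| = 17.3, A = (8.943, 8.369). Then |LA| = |A − L| = 22.42.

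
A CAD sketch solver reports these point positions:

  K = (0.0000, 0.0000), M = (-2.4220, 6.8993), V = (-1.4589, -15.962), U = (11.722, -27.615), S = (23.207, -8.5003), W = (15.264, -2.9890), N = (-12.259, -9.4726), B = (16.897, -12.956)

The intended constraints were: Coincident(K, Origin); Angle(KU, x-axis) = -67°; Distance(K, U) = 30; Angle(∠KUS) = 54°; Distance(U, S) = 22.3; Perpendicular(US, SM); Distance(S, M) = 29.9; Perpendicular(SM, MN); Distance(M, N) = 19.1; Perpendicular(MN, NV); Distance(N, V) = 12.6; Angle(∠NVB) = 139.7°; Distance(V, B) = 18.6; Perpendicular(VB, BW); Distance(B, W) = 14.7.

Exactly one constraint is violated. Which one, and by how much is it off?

Distance(B, W) = 14.7 — off by 4.60.

K = (0.00, 0.00) ✓; KU at -67.00° ✓; |KU| = 30.00 ✓; ∠KUS = 54.00° ✓; |US| = 22.30 ✓; ∠(US, SM) = 90.00° ✓; |SM| = 29.90 ✓; ∠(SM, MN) = 90.00° ✓; |MN| = 19.10 ✓; ∠(MN, NV) = 90.00° ✓; |NV| = 12.60 ✓; ∠NVB = 139.7° ✓; |VB| = 18.60 ✓; ∠(VB, BW) = 90.00° ✓; |BW| = 10.10 ✗.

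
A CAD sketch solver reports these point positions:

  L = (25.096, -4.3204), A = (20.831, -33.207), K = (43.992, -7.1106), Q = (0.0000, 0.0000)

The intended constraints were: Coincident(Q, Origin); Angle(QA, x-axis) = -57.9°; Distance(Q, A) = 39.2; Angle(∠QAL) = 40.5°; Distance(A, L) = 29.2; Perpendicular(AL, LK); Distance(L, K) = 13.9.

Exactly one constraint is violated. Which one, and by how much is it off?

Distance(L, K) = 13.9 — off by 5.20.

Q = (0.00, 0.00) ✓; QA at -57.90° ✓; |QA| = 39.20 ✓; ∠QAL = 40.50° ✓; |AL| = 29.20 ✓; ∠(AL, LK) = 90.00° ✓; |LK| = 19.10 ✗.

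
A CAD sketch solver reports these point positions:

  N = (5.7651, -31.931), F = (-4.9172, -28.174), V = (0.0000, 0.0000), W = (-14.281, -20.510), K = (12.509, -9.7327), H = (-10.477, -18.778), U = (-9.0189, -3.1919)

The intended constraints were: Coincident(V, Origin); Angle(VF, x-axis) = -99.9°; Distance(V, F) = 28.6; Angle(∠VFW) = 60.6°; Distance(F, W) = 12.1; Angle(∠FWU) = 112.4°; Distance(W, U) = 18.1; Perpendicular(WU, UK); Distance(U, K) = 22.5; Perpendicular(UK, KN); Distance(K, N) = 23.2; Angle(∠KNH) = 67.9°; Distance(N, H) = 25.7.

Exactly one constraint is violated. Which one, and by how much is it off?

Distance(N, H) = 25.7 — off by 4.80.

V = (0.00, 0.00) ✓; VF at -99.90° ✓; |VF| = 28.60 ✓; ∠VFW = 60.60° ✓; |FW| = 12.10 ✓; ∠FWU = 112.4° ✓; |WU| = 18.10 ✓; ∠(WU, UK) = 90.00° ✓; |UK| = 22.50 ✓; ∠(UK, KN) = 90.00° ✓; |KN| = 23.20 ✓; ∠KNH = 67.90° ✓; |NH| = 20.90 ✗.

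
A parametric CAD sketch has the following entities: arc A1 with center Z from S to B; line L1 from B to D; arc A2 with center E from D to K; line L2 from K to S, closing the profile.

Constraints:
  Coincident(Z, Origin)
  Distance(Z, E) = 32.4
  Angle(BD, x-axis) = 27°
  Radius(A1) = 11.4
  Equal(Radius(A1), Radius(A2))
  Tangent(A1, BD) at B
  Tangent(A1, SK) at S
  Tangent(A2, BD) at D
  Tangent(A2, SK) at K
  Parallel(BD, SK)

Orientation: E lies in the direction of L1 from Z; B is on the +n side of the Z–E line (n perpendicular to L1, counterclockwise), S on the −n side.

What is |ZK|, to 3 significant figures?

34.3

The slot axis is L1's direction at 27.0°, so u = (cos 27.0°, sin 27.0°) = (0.891, 0.454) and n = (−sin 27.0°, cos 27.0°) = (-0.454, 0.891). Z is at the origin and E lies 32.4 along u from Z, so E = 32.4·u = (28.9, 14.7). Tangency of A1 to both parallel lines with radius 11.4 puts B and S at Z ± 11.4·n: B = (-5.18, 10.2), S = (5.18, -10.2). Equal radii place D and K the same way about E: D = E + 11.4·n = (23.7, 24.9), K = E − 11.4·n = (34.0, 4.55). Then |ZK| = |K − Z| = 34.3.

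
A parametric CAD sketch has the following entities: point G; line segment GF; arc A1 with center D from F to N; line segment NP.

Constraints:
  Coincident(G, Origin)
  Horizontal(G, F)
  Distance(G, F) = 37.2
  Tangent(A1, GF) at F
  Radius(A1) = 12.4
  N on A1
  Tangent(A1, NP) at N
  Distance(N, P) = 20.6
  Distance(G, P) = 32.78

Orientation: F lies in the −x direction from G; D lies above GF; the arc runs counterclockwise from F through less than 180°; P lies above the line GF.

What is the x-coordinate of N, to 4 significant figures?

-25.62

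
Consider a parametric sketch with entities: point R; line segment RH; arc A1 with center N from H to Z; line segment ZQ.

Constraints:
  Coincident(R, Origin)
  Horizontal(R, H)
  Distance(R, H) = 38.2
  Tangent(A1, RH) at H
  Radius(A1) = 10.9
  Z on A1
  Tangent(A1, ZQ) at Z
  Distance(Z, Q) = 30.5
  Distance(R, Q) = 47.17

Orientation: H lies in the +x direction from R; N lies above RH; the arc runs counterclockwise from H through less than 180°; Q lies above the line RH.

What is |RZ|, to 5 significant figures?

49.566

Checks: |NZ| = 10.90 ✓; ∠(NZ, ZQ) = 90.00° ✓; |ZQ| = 30.50 ✓; |RQ| = 47.17 ✓.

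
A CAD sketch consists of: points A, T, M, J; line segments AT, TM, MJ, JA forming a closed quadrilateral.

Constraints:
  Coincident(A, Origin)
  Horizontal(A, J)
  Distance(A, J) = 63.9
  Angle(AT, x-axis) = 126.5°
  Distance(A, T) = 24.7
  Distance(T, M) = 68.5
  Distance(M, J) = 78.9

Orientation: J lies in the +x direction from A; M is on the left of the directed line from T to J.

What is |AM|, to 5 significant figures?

77.626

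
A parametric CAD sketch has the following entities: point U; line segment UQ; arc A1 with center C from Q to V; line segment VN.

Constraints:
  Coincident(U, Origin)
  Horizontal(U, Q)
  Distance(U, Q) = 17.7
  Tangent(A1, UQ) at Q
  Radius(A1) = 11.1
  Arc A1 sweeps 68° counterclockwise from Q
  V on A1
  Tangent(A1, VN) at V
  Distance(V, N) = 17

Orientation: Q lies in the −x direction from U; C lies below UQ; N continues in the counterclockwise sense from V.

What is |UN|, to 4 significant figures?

41.18

U is at the origin; UQ is horizontal with |UQ| = 17.7 and Q on the −x side, so Q = (-17.70, 0.000). Tangency of A1 to UQ means the radius CQ is perpendicular to UQ, so C = Q + (0, -11.1) = (-17.70, -11.10). On A1, Q sits at bearing 90° from C; a 68° counterclockwise sweep puts V at bearing 158°, so V = C + 11.1·(cos 158°, sin 158°) = (-27.99, -6.942). Tangency of A1 to VN means the radius CV is perpendicular to VN, so VN runs along (−sin 158°, cos 158°); with |VN| = 17.0, N = (-34.36, -22.70). Then |UN| = |N − U| = 41.18.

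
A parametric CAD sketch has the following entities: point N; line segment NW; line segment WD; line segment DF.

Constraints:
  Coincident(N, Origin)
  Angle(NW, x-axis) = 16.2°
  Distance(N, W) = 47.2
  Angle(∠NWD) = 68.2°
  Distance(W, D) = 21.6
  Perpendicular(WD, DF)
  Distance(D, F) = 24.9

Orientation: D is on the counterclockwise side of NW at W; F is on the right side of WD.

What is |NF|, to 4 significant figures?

68.85

∠NWD = 68.2°, so WD runs at 16.2° + (180° − 68.2°) = 128.0° from the x-axis; with |WD| = 21.6, D = W + 21.6·(cos 128.0°, sin 128.0°) = (32.03, 30.19). WD ⟂ DF; with |DF| = 24.9 on the right of WD, F = D + 24.9·(0.7880, 0.6157) = (51.65, 45.52). Then |NF| = |F − N| = 68.85.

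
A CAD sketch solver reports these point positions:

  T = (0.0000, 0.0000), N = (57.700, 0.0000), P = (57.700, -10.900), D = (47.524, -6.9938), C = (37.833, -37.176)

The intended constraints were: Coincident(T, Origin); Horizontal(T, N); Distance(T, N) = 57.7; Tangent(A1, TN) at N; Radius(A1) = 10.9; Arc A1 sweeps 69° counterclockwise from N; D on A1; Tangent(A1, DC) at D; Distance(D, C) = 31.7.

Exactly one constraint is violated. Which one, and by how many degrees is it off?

Tangent(A1, DC) at D — off by 3.20°.

T = (0.00, 0.00) ✓; T.y = 0.00, N.y = 0.00 ✓; |TN| = 57.70 ✓; ∠(PN, NT) = 90.00° ✓; |PN| = 10.90 ✓; bearing(P→D) − bearing(P→N) = 69.00° ✓; |PD| = 10.90 ✓; ∠(PD, DC) = 86.80° ✗; |DC| = 31.70 ✓.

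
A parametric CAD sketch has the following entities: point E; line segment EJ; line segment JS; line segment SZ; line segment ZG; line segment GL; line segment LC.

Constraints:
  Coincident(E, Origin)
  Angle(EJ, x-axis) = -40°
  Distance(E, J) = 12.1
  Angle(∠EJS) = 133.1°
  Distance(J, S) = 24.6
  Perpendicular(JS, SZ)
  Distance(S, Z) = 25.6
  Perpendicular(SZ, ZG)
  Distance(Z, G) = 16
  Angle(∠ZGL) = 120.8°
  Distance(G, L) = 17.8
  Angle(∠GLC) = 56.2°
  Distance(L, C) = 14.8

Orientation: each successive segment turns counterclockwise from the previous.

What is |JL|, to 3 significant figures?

10.3

SZ is perpendicular to ZG, so ZG runs at -173°; with |ZG| = 16.0, G = (14.7, 18.7). ∠ZGL = 120.8° gives GL at -114° from the x-axis; with |GL| = 17.8, L = (7.52, 2.40). Then |JL| = |L − J| = 10.3.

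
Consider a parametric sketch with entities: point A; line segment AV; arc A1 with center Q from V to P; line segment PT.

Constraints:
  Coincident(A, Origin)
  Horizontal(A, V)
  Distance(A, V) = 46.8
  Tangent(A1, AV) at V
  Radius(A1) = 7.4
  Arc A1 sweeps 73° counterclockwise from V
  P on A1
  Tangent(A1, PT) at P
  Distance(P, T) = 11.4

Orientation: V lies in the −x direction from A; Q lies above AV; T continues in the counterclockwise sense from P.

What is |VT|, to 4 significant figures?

19.20

A is at the origin; A and V share the same y with |AV| = 46.8 and V on the −x side, so V = (-46.80, 0.000). Since A1 is tangent to AV there, QV ⟂ AV, so Q = V + (0, 7.4) = (-46.80, 7.400). On A1, V sits at bearing -90° from Q; a 73° counterclockwise sweep puts P at bearing -17°, so P = Q + 7.4·(cos -17°, sin -17°) = (-39.72, 5.236). A1 meets PT tangentially, so QP is at right angles to PT, so PT runs along (−sin -17°, cos -17°); with |PT| = 11.4, T = (-36.39, 16.14). Then |VT| = |T − V| = 19.20.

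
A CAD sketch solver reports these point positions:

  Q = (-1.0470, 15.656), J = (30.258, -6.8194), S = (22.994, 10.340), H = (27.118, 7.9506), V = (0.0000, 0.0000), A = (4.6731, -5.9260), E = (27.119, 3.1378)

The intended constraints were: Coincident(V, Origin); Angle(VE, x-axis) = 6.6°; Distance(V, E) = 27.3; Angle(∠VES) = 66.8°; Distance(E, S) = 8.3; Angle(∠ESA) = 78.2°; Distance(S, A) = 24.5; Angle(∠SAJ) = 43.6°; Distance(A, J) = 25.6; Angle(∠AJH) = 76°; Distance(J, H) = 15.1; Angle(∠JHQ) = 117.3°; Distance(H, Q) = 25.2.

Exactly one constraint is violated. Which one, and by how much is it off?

Distance(H, Q) = 25.2 — off by 4.00.

V = (0.00, 0.00) ✓; VE at 6.600° ✓; |VE| = 27.30 ✓; ∠VES = 66.80° ✓; |ES| = 8.300 ✓; ∠ESA = 78.20° ✓; |SA| = 24.50 ✓; ∠SAJ = 43.60° ✓; |AJ| = 25.60 ✓; ∠AJH = 76.00° ✓; |JH| = 15.10 ✓; ∠JHQ = 117.3° ✓; |HQ| = 29.20 ✗.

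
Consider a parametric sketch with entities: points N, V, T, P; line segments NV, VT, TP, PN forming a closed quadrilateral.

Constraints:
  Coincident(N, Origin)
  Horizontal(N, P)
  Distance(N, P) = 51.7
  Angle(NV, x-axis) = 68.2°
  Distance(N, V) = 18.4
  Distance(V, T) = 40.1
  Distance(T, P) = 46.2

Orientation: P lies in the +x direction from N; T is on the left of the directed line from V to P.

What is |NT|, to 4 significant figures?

57.15

N is at the origin; N and P share the same y with |NP| = 51.7 and P in +x, so P = (51.7, 0). NV runs at 68.2° with |NV| = 18.4, so V = (6.833, 17.08). T is determined by |VT| = 40.1 and |TP| = 46.2 together: it lies at the intersection of circle(V, 40.1) and circle(P, 46.2). With |VP| = 48.01, the foot of the radical line on VP is 18.52 from V and the perpendicular offset is √(40.1² − 18.52²) = 35.57. Taking the left-of-VP solution: T = (36.80, 43.73).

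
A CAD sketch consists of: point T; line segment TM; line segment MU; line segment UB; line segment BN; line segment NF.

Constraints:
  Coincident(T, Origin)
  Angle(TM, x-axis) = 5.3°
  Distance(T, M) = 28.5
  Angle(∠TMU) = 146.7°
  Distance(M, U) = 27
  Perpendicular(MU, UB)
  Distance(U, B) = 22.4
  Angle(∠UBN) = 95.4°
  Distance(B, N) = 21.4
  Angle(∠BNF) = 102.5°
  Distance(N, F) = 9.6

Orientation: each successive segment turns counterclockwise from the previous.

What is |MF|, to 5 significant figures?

15.523

T is at the origin; TM runs at 5.3° with length 28.5, so M = (28.378, 2.6326). ∠TMU = 146.7° gives MU at 38.600° from the x-axis; with |MU| = 27.0, U = (49.479, 19.477). MU is perpendicular to UB, so UB runs at 128.60°; with |UB| = 22.4, B = (35.504, 36.983). ∠UBN = 95.4° gives BN at -146.80° from the x-axis; with |BN| = 21.4, N = (17.598, 25.266). ∠BNF = 102.5° gives NF at -69.300° from the x-axis; with |NF| = 9.6, F = (20.991, 16.285). Then |MF| = |F − M| = 15.523.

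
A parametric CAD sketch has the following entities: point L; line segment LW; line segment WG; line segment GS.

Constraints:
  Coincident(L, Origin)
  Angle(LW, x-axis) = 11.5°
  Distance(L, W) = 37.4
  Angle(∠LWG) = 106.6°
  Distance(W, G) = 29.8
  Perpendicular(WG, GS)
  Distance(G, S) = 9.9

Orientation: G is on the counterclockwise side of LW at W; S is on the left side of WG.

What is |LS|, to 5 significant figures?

48.083

∠LWG = 106.6°, so WG runs at 11.5° + (180° − 106.6°) = 84.900° from the x-axis; with |WG| = 29.8, G = W + 29.8·(cos 84.900°, sin 84.900°) = (39.298, 37.138). The perpendicularity gives GS at right angles to WG; with |GS| = 9.9 on the left of WG, S = G + 9.9·(-0.99604, 0.088894) = (29.437, 38.018). Then |LS| = |S − L| = 48.083.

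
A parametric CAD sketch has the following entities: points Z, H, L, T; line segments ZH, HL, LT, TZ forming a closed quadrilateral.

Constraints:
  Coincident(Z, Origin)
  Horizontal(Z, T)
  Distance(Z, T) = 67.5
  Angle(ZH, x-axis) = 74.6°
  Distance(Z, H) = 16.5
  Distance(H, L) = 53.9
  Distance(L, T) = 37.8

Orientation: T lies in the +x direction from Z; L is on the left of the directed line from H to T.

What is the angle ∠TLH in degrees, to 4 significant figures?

88.63°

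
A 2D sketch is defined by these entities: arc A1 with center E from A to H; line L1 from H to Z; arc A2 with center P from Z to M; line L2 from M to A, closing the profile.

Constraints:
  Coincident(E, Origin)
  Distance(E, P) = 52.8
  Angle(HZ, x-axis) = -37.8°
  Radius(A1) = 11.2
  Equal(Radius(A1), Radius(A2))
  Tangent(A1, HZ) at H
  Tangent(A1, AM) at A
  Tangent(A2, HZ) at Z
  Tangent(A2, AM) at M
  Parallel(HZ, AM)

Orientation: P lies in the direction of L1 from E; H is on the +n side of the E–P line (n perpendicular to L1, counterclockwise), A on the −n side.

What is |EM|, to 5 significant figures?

53.975

The slot axis is L1's direction at -37.8°, so u = (cos -37.8°, sin -37.8°) = (0.79016, -0.61291) and n = (−sin -37.8°, cos -37.8°) = (0.61291, 0.79016). E is at the origin and P lies 52.8 along u from E, so P = 52.8·u = (41.720, -32.361). Tangency of A1 to both parallel lines with radius 11.2 puts H and A at E ± 11.2·n: H = (6.8646, 8.8497), A = (-6.8646, -8.8497). Equal radii place Z and M the same way about P: Z = P + 11.2·n = (48.585, -23.512), M = P − 11.2·n = (34.856, -41.211). Then |EM| = |M − E| = 53.975.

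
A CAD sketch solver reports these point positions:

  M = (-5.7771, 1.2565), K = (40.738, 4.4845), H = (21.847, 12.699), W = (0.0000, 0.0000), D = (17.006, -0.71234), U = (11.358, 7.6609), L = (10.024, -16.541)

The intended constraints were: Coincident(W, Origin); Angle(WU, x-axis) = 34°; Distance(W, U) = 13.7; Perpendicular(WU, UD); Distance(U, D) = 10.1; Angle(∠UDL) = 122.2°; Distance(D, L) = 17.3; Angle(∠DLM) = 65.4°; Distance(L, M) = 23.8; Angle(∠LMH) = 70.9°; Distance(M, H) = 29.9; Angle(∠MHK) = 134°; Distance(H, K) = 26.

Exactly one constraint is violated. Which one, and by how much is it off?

Distance(H, K) = 26 — off by 5.40.

W = (0.00, 0.00) ✓; WU at 34.00° ✓; |WU| = 13.70 ✓; ∠(WU, UD) = 90.00° ✓; |UD| = 10.10 ✓; ∠UDL = 122.2° ✓; |DL| = 17.30 ✓; ∠DLM = 65.40° ✓; |LM| = 23.80 ✓; ∠LMH = 70.90° ✓; |MH| = 29.90 ✓; ∠MHK = 134.0° ✓; |HK| = 20.60 ✗.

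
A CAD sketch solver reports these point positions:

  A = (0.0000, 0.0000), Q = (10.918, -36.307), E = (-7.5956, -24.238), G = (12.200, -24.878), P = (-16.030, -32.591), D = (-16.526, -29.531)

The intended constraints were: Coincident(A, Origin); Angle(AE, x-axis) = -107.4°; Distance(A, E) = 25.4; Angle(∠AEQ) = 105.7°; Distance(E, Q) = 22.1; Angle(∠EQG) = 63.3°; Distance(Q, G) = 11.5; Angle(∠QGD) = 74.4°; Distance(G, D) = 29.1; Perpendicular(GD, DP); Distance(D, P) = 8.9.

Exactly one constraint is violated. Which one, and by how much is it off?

Distance(D, P) = 8.9 — off by 5.80.

A = (0.00, 0.00) ✓; AE at -107.4° ✓; |AE| = 25.40 ✓; ∠AEQ = 105.7° ✓; |EQ| = 22.10 ✓; ∠EQG = 63.30° ✓; |QG| = 11.50 ✓; ∠QGD = 74.40° ✓; |GD| = 29.10 ✓; ∠(GD, DP) = 90.01° ✓; |DP| = 3.100 ✗.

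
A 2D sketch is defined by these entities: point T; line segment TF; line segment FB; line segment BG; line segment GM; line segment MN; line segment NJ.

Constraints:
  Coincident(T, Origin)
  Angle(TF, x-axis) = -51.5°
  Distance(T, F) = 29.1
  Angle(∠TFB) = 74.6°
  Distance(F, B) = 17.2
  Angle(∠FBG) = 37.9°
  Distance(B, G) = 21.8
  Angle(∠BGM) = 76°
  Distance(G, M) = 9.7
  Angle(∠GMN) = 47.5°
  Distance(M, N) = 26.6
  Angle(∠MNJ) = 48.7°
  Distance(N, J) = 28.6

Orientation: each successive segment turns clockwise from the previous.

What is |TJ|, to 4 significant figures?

11.21

T is at the origin; TF runs at -51.5° with length 29.1, so F = (18.12, -22.77). ∠TFB = 74.6° gives FB at -156.9° from the x-axis; with |FB| = 17.2, B = (2.294, -29.52). ∠FBG = 37.9° gives BG at 61.00° from the x-axis; with |BG| = 21.8, G = (12.86, -10.46). ∠BGM = 76.0° gives GM at -43.00° from the x-axis; with |GM| = 9.7, M = (19.96, -17.07). ∠GMN = 47.5° gives MN at -175.5° from the x-axis; with |MN| = 26.6, N = (-6.561, -19.16). ∠MNJ = 48.7° gives NJ at 53.20° from the x-axis; with |NJ| = 28.6, J = (10.57, 3.743). Then |TJ| = |J − T| = 11.21.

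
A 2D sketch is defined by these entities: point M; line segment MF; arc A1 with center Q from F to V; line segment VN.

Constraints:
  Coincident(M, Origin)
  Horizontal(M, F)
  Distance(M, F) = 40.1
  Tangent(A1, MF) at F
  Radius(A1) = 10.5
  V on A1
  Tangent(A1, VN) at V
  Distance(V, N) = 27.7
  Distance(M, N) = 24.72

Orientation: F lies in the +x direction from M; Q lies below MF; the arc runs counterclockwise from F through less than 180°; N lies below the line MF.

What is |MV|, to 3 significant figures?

33.2

M is at the origin; M and F share the same y with |MF| = 40.1 and F on the +x side, so F = (40.1, 0.00). Tangency of A1 to MF means the radius QF is perpendicular to MF, so Q = F + (0, -10.5) = (40.1, -10.5). Since QV ⟂ VN (tangency), |QN| = √(10.5² + 27.7²) = 29.6 regardless of where V sits on A1. So N lies on both circle(M, 24.72) and circle(Q, 29.6); the below-MF intersection is N = (12.5, -21.3). V is the foot of the tangent from N: V = (33.1, -2.72).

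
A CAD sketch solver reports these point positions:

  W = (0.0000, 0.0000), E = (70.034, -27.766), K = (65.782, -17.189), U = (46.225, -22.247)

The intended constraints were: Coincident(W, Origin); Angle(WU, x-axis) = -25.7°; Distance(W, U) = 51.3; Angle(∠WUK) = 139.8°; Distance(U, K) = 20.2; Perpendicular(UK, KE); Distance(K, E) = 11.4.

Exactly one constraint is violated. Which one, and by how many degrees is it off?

Perpendicular(UK, KE) — off by 7.40°.

W = (0.00, 0.00) ✓; WU at -25.70° ✓; |WU| = 51.30 ✓; ∠WUK = 139.8° ✓; |UK| = 20.20 ✓; ∠(UK, KE) = 82.60° ✗; |KE| = 11.40 ✓.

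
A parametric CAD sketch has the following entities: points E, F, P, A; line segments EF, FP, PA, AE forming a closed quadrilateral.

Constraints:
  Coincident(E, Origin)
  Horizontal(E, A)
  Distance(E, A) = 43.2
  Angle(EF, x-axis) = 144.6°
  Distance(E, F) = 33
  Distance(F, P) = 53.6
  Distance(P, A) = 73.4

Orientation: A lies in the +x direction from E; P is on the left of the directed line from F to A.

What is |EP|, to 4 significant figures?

62.63

Checks: |FP| = 53.60 ✓; |PA| = 73.40 ✓.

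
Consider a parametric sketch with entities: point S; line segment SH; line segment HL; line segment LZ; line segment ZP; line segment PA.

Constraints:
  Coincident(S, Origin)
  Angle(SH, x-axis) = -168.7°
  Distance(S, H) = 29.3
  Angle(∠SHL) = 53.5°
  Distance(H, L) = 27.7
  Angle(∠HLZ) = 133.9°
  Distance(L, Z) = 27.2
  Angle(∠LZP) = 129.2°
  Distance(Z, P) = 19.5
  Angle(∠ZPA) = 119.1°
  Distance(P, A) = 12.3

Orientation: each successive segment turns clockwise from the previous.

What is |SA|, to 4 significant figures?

25.28

∠LZP = 129.2° gives ZP at -32.10° from the x-axis; with |ZP| = 19.5, P = (25.35, 17.68). ∠ZPA = 119.1° gives PA at -93.00° from the x-axis; with |PA| = 12.3, A = (24.70, 5.398). Then |SA| = |A − S| = 25.28.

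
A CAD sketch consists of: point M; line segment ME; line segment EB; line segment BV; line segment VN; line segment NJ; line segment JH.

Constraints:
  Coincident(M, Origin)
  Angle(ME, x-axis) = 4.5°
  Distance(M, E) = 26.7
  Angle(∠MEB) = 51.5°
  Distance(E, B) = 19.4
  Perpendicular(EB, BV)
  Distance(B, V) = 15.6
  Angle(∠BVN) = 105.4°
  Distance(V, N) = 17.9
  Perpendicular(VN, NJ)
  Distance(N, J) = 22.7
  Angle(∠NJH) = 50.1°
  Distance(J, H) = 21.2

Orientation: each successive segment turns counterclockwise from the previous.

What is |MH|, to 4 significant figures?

13.69

VN ⟂ NJ, so NJ runs at 27.60°; with |NJ| = 22.7, J = (30.39, 0.2977). ∠NJH = 50.1° gives JH at 157.5° from the x-axis; with |JH| = 21.2, H = (10.80, 8.411). Then |MH| = |H − M| = 13.69.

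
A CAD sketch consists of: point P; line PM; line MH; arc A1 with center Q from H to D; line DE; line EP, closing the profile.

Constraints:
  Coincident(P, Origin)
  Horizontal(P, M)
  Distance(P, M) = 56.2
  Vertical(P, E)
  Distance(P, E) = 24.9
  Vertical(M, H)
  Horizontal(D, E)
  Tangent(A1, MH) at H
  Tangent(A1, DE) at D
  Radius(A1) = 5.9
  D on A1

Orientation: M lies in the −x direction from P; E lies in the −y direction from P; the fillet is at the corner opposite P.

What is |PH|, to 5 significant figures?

59.325

P is at the origin; P and M share the same y with |PM| = 56.2 and M on the −x side, so M = (-56.200, 0.0000). PE is vertical with |PE| = 24.9 and E on the −y side, so E = (0.0000, -24.900). The virtual corner opposite P is at (-56.200, -24.900). Since A1 is tangent to MH there, QH ⟂ MH and the tangent condition forces QD to be normal to DE, with radius 5.9, so the center Q sits 5.9 in from both sides at Q = (-50.300, -19.000). That places the tangent points at H = (-56.200, -19.000) on MH and D = (-50.300, -24.900) on DE. Then |PH| = |H − P| = 59.325.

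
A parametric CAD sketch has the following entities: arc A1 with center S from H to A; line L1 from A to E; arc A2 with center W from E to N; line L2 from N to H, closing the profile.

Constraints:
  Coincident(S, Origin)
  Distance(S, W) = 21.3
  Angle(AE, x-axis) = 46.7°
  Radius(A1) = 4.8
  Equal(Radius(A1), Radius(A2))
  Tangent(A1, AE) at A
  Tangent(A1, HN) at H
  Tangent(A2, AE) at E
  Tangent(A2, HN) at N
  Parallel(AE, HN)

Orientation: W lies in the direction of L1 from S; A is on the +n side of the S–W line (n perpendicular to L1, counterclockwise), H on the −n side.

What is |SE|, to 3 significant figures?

21.8

Tangency of A1 to both parallel lines with radius 4.8 puts A and H at S ± 4.8·n: A = (-3.49, 3.29), H = (3.49, -3.29). Equal radii place E and N the same way about W: E = W + 4.8·n = (11.1, 18.8), N = W − 4.8·n = (18.1, 12.2). Then |SE| = |E − S| = 21.8.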